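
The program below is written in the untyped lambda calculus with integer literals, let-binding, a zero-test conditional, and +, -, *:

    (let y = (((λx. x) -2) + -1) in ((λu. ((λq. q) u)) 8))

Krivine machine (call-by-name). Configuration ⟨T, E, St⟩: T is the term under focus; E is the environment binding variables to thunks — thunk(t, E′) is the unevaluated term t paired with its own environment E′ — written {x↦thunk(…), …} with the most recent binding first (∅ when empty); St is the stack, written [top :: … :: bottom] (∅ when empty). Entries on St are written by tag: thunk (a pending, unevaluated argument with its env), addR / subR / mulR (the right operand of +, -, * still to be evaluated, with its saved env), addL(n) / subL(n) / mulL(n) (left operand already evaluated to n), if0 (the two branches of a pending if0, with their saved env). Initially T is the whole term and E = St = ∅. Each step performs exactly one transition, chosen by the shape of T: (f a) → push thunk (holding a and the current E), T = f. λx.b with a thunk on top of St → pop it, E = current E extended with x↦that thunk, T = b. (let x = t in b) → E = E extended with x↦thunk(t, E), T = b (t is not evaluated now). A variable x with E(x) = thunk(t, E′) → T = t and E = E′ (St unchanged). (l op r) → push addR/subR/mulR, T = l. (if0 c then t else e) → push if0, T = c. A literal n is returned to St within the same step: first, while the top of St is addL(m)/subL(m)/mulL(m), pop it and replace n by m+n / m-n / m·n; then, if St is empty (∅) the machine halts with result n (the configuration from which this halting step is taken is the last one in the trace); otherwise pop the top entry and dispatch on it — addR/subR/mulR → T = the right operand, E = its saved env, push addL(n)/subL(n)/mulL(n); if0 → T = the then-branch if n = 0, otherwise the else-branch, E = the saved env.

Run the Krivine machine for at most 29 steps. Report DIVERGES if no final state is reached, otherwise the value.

t=0: <T=(let y = (((λx. x) -2) + -1) in ((λu. ((λq. q) u)) 8)), E=∅, St=∅>
t=1: <T=((λu. ((λq. q) u)) 8), E={y↦thunk((((λx. x) -2) + -1), ∅)}, St=∅>
t=2: <T=(λu. ((λq. q) u)), E={y↦thunk((((λx. x) -2) + -1), ∅)}, St=[thunk]>
t=3: <T=((λq. q) u), E={u↦thunk(8, {y↦thunk((((λx. x) -2) + -1), ∅)}), y↦thunk((((λx. x) -2) + -1), ∅)}, St=∅>
t=4: <T=(λq. q), E={u↦thunk(8, {y↦thunk((((λx. x) -2) + -1), ∅)}), y↦thunk((((λx. x) -2) + -1), ∅)}, St=[thunk]>
t=5: <T=q, E={q↦thunk(u, {u↦thunk(8, {y↦thunk((((λx. x) -2) + -1), ∅)}), y↦thunk((((λx. x) -2) + -1), ∅)}), u↦thunk(8, {y↦thunk((((λx. x) -2) + -1), ∅)}), y↦thunk((((λx. x) -2) + -1), ∅)}, St=∅>
t=6: <T=u, E={u↦thunk(8, {y↦thunk((((λx. x) -2) + -1), ∅)}), y↦thunk((((λx. x) -2) + -1), ∅)}, St=∅>
t=7: <T=8, E={y↦thunk((((λx. x) -2) + -1), ∅)}, St=∅>
→ final value 8

Answer: 8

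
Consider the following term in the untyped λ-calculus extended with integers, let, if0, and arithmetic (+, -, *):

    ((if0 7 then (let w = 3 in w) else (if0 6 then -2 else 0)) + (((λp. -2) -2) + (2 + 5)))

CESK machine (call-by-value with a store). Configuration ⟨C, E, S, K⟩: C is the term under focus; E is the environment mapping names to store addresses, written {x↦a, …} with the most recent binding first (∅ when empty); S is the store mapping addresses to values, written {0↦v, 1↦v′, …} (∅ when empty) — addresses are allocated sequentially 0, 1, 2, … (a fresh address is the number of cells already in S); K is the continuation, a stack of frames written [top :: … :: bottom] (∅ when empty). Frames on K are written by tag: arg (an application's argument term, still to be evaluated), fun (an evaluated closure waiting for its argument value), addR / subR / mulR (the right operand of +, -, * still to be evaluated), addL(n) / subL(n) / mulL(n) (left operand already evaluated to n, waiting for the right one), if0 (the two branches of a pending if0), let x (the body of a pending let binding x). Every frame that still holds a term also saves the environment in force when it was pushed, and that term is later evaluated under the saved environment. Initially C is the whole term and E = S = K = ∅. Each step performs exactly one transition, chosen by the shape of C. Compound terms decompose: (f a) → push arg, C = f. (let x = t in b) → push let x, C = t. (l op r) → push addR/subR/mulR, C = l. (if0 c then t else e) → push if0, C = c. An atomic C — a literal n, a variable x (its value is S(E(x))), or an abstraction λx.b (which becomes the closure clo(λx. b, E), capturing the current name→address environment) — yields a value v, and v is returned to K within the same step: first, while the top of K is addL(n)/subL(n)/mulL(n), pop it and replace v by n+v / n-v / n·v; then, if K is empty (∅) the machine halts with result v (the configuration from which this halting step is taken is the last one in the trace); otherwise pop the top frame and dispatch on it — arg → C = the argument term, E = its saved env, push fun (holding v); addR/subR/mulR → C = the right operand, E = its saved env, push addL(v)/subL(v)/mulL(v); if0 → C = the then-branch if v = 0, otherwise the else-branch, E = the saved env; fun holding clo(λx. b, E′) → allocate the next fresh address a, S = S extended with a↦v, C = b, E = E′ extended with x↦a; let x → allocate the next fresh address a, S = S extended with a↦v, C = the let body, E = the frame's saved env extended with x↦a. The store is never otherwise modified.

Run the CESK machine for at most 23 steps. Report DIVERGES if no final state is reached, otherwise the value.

Answer: 5

Derivation:
[0] [C=((if0 7 then (let w = 3 in w) else (if0 6 then -2 else 0)) + (((λp. -2) -2) + (2 + 5))) | E=∅ | S=∅ | K=∅]
[1] [C=(if0 7 then (let w = 3 in w) else (if0 6 then -2 else 0)) | E=∅ | S=∅ | K=[addR]]
[2] [C=7 | E=∅ | S=∅ | K=[if0 :: addR]]
[3] [C=(if0 6 then -2 else 0) | E=∅ | S=∅ | K=[addR]]
[4] [C=6 | E=∅ | S=∅ | K=[if0 :: addR]]
[5] [C=0 | E=∅ | S=∅ | K=[addR]]
[6] [C=(((λp. -2) -2) + (2 + 5)) | E=∅ | S=∅ | K=[addL(0)]]
[7] [C=((λp. -2) -2) | E=∅ | S=∅ | K=[addR :: addL(0)]]
[8] [C=(λp. -2) | E=∅ | S=∅ | K=[arg :: addR :: addL(0)]]
[9] [C=-2 | E=∅ | S=∅ | K=[fun :: addR :: addL(0)]]
[10] [C=-2 | E={p↦0} | S={0↦-2} | K=[addR :: addL(0)]]
[11] [C=(2 + 5) | E=∅ | S={0↦-2} | K=[addL(-2) :: addL(0)]]
[12] [C=2 | E=∅ | S={0↦-2} | K=[addR :: addL(-2) :: addL(0)]]
[13] [C=5 | E=∅ | S={0↦-2} | K=[addL(2) :: addL(-2) :: addL(0)]]
→ final value 5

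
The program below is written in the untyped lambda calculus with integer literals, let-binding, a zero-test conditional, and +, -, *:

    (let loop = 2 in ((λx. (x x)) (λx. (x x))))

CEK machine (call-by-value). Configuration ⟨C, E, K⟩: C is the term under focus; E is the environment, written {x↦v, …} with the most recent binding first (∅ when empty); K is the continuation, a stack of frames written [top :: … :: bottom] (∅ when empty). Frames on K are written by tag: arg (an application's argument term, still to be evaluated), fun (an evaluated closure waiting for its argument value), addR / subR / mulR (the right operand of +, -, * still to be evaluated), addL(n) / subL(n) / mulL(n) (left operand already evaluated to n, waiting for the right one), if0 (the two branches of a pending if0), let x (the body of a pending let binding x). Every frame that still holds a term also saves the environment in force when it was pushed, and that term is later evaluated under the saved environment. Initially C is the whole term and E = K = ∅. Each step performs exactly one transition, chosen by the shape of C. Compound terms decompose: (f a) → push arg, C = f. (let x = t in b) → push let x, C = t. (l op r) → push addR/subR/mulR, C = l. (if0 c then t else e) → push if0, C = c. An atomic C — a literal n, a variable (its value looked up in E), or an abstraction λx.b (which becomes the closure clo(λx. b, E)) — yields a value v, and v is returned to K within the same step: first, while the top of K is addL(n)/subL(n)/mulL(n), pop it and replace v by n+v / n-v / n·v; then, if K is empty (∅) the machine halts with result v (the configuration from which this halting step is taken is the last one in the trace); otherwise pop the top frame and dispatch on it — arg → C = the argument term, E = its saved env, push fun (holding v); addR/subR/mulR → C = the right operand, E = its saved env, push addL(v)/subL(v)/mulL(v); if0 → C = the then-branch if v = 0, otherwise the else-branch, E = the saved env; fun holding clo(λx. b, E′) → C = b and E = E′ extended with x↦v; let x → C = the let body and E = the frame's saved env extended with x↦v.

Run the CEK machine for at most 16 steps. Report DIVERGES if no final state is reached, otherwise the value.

Answer: DIVERGES (no final state within 16 steps)

Derivation:
0. <C=(let loop = 2 in ((λx. (x x)) (λx. (x x)))), E=∅, K=∅>
1. <C=2, E=∅, K=[let loop]>
2. <C=((λx. (x x)) (λx. (x x))), E={loop↦2}, K=∅>
3. <C=(λx. (x x)), E={loop↦2}, K=[arg]>
4. <C=(λx. (x x)), E={loop↦2}, K=[fun]>
5. <C=(x x), E={x↦clo(λx. (x x), {loop↦2}), loop↦2}, K=∅>
6. <C=x, E={x↦clo(λx. (x x), {loop↦2}), loop↦2}, K=[arg]>
7. <C=x, E={x↦clo(λx. (x x), {loop↦2}), loop↦2}, K=[fun]>
… configuration repeats with period 3 (steps 5–7 recur indefinitely) …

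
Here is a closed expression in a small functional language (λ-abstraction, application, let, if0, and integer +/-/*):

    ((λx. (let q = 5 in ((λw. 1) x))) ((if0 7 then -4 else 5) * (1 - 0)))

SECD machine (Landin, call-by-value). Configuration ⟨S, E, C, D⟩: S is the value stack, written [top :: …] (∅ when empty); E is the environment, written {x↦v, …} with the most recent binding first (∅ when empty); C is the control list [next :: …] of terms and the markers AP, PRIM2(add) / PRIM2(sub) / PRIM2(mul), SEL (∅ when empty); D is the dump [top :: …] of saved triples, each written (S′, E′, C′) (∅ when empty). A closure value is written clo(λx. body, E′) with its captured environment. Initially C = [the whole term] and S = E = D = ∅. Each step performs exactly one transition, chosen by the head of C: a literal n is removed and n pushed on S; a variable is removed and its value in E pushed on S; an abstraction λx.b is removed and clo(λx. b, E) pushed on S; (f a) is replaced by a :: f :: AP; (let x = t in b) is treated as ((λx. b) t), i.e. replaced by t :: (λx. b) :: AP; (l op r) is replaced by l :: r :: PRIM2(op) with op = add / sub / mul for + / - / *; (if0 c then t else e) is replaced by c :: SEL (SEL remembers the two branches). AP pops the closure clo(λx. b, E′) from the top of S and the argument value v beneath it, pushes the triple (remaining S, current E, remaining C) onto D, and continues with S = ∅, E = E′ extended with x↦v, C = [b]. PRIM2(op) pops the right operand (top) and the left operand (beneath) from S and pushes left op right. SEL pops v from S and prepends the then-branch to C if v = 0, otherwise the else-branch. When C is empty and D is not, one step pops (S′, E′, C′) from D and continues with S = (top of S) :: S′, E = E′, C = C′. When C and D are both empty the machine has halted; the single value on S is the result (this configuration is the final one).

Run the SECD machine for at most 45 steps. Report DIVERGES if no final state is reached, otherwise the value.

Answer: 1

Machine steps:
step 0: <S=∅, E=∅, C=[((λx. (let q = 5 in ((λw. 1) x))) ((if0 7 then -4 else 5) * (1 - 0)))], D=∅>
step 1: <S=∅, E=∅, C=[((if0 7 then -4 else 5) * (1 - 0)) :: (λx. (let q = 5 in ((λw. 1) x))) :: AP], D=∅>
step 2: <S=∅, E=∅, C=[(if0 7 then -4 else 5) :: (1 - 0) :: PRIM2(mul) :: (λx. (let q = 5 in ((λw. 1) x))) :: AP], D=∅>
step 3: <S=∅, E=∅, C=[7 :: SEL :: (1 - 0) :: PRIM2(mul) :: (λx. (let q = 5 in ((λw. 1) x))) :: AP], D=∅>
step 4: <S=[7], E=∅, C=[SEL :: (1 - 0) :: PRIM2(mul) :: (λx. (let q = 5 in ((λw. 1) x))) :: AP], D=∅>
step 5: <S=∅, E=∅, C=[5 :: (1 - 0) :: PRIM2(mul) :: (λx. (let q = 5 in ((λw. 1) x))) :: AP], D=∅>
step 6: <S=[5], E=∅, C=[(1 - 0) :: PRIM2(mul) :: (λx. (let q = 5 in ((λw. 1) x))) :: AP], D=∅>
step 7: <S=[5], E=∅, C=[1 :: 0 :: PRIM2(sub) :: PRIM2(mul) :: (λx. (let q = 5 in ((λw. 1) x))) :: AP], D=∅>
step 8: <S=[1 :: 5], E=∅, C=[0 :: PRIM2(sub) :: PRIM2(mul) :: (λx. (let q = 5 in ((λw. 1) x))) :: AP], D=∅>
step 9: <S=[0 :: 1 :: 5], E=∅, C=[PRIM2(sub) :: PRIM2(mul) :: (λx. (let q = 5 in ((λw. 1) x))) :: AP], D=∅>
step 10: <S=[1 :: 5], E=∅, C=[PRIM2(mul) :: (λx. (let q = 5 in ((λw. 1) x))) :: AP], D=∅>
step 11: <S=[5], E=∅, C=[(λx. (let q = 5 in ((λw. 1) x))) :: AP], D=∅>
step 12: <S=[clo(λx. (let q = 5 in ((λw. 1) x)), ∅) :: 5], E=∅, C=[AP], D=∅>
step 13: <S=∅, E={x↦5}, C=[(let q = 5 in ((λw. 1) x))], D=[(∅, ∅, ∅)]>
step 14: <S=∅, E={x↦5}, C=[5 :: (λq. ((λw. 1) x)) :: AP], D=[(∅, ∅, ∅)]>
step 15: <S=[5], E={x↦5}, C=[(λq. ((λw. 1) x)) :: AP], D=[(∅, ∅, ∅)]>
step 16: <S=[clo(λq. ((λw. 1) x), {x↦5}) :: 5], E={x↦5}, C=[AP], D=[(∅, ∅, ∅)]>
step 17: <S=∅, E={q↦5, x↦5}, C=[((λw. 1) x)], D=[(∅, {x↦5}, ∅) :: (∅, ∅, ∅)]>
step 18: <S=∅, E={q↦5, x↦5}, C=[x :: (λw. 1) :: AP], D=[(∅, {x↦5}, ∅) :: (∅, ∅, ∅)]>
step 19: <S=[5], E={q↦5, x↦5}, C=[(λw. 1) :: AP], D=[(∅, {x↦5}, ∅) :: (∅, ∅, ∅)]>
step 20: <S=[clo(λw. 1, {q↦5, x↦5}) :: 5], E={q↦5, x↦5}, C=[AP], D=[(∅, {x↦5}, ∅) :: (∅, ∅, ∅)]>
step 21: <S=∅, E={w↦5, q↦5, x↦5}, C=[1], D=[(∅, {q↦5, x↦5}, ∅) :: (∅, {x↦5}, ∅) :: (∅, ∅, ∅)]>
step 22: <S=[1], E={w↦5, q↦5, x↦5}, C=∅, D=[(∅, {q↦5, x↦5}, ∅) :: (∅, {x↦5}, ∅) :: (∅, ∅, ∅)]>
step 23: <S=[1], E={q↦5, x↦5}, C=∅, D=[(∅, {x↦5}, ∅) :: (∅, ∅, ∅)]>
step 24: <S=[1], E={x↦5}, C=∅, D=[(∅, ∅, ∅)]>
step 25: <S=[1], E=∅, C=∅, D=∅>
→ final value 1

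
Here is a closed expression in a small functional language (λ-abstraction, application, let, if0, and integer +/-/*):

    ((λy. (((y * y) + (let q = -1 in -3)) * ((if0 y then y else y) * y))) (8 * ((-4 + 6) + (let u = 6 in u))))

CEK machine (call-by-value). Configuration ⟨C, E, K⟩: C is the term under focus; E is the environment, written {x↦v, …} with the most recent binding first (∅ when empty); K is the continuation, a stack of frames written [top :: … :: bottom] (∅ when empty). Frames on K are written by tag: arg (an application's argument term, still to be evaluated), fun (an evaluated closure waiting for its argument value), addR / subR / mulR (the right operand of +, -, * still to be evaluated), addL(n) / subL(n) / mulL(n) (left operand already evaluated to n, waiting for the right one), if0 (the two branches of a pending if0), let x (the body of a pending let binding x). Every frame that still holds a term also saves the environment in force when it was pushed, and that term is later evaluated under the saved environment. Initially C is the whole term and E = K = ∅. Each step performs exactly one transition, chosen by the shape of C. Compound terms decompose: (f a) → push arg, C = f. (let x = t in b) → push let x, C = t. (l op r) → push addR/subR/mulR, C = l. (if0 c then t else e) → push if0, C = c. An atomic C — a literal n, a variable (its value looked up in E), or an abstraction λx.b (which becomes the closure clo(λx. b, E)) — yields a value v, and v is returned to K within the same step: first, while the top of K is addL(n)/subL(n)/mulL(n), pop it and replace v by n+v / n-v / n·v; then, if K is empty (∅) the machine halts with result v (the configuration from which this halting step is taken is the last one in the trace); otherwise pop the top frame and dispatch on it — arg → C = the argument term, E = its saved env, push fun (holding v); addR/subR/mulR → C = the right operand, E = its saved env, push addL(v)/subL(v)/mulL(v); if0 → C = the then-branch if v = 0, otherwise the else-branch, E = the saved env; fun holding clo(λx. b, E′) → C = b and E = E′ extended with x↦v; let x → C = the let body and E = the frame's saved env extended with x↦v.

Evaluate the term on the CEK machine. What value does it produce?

Answer: 16764928

Machine steps:
step 0: ⟨C=((λy. (((y * y) + (let q = -1 in -3)) * ((if0 y then y else y) * y))) (8 * ((-4 + 6) + (let u = 6 in u)))); E=∅; K=∅⟩
step 1: ⟨C=(λy. (((y * y) + (let q = -1 in -3)) * ((if0 y then y else y) * y))); E=∅; K=[arg]⟩
step 2: ⟨C=(8 * ((-4 + 6) + (let u = 6 in u))); E=∅; K=[fun]⟩
step 3: ⟨C=8; E=∅; K=[mulR :: fun]⟩
step 4: ⟨C=((-4 + 6) + (let u = 6 in u)); E=∅; K=[mulL(8) :: fun]⟩
step 5: ⟨C=(-4 + 6); E=∅; K=[addR :: mulL(8) :: fun]⟩
step 6: ⟨C=-4; E=∅; K=[addR :: addR :: mulL(8) :: fun]⟩
step 7: ⟨C=6; E=∅; K=[addL(-4) :: addR :: mulL(8) :: fun]⟩
step 8: ⟨C=(let u = 6 in u); E=∅; K=[addL(2) :: mulL(8) :: fun]⟩
step 9: ⟨C=6; E=∅; K=[let u :: addL(2) :: mulL(8) :: fun]⟩
step 10: ⟨C=u; E={u↦6}; K=[addL(2) :: mulL(8) :: fun]⟩
step 11: ⟨C=(((y * y) + (let q = -1 in -3)) * ((if0 y then y else y) * y)); E={y↦64}; K=∅⟩
step 12: ⟨C=((y * y) + (let q = -1 in -3)); E={y↦64}; K=[mulR]⟩
step 13: ⟨C=(y * y); E={y↦64}; K=[addR :: mulR]⟩
step 14: ⟨C=y; E={y↦64}; K=[mulR :: addR :: mulR]⟩
step 15: ⟨C=y; E={y↦64}; K=[mulL(64) :: addR :: mulR]⟩
step 16: ⟨C=(let q = -1 in -3); E={y↦64}; K=[addL(4096) :: mulR]⟩
step 17: ⟨C=-1; E={y↦64}; K=[let q :: addL(4096) :: mulR]⟩
step 18: ⟨C=-3; E={q↦-1, y↦64}; K=[addL(4096) :: mulR]⟩
step 19: ⟨C=((if0 y then y else y) * y); E={y↦64}; K=[mulL(4093)]⟩
step 20: ⟨C=(if0 y then y else y); E={y↦64}; K=[mulR :: mulL(4093)]⟩
step 21: ⟨C=y; E={y↦64}; K=[if0 :: mulR :: mulL(4093)]⟩
step 22: ⟨C=y; E={y↦64}; K=[mulR :: mulL(4093)]⟩
step 23: ⟨C=y; E={y↦64}; K=[mulL(64) :: mulL(4093)]⟩
→ final value 16764928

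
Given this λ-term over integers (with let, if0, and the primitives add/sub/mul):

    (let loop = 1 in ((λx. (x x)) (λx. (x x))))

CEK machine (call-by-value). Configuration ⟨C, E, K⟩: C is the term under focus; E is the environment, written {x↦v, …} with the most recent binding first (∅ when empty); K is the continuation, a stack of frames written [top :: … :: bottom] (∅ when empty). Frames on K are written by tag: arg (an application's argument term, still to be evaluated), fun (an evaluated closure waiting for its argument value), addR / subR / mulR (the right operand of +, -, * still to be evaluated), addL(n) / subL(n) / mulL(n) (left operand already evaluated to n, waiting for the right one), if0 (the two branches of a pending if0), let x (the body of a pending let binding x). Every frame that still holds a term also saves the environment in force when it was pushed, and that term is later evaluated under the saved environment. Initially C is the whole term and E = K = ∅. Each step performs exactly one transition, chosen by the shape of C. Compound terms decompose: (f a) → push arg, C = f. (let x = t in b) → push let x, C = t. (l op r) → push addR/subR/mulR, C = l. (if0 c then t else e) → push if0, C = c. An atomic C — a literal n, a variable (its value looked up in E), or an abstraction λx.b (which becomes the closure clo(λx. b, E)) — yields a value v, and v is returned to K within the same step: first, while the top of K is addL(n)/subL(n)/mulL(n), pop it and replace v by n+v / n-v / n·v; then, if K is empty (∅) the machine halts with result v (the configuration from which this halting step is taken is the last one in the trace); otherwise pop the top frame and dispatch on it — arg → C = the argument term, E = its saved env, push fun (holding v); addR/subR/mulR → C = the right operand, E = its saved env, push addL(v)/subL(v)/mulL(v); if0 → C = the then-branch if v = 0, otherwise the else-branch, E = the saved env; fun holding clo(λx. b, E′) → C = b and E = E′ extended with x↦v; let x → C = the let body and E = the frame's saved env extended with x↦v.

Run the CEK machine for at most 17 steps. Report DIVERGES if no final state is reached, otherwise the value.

Answer: DIVERGES (no final state within 17 steps)

Execution trace:
0. [C=(let loop = 1 in ((λx. (x x)) (λx. (x x)))) | E=∅ | K=∅]
1. [C=1 | E=∅ | K=[let loop]]
2. [C=((λx. (x x)) (λx. (x x))) | E={loop↦1} | K=∅]
3. [C=(λx. (x x)) | E={loop↦1} | K=[arg]]
4. [C=(λx. (x x)) | E={loop↦1} | K=[fun]]
5. [C=(x x) | E={x↦clo(λx. (x x), {loop↦1}), loop↦1} | K=∅]
6. [C=x | E={x↦clo(λx. (x x), {loop↦1}), loop↦1} | K=[arg]]
7. [C=x | E={x↦clo(λx. (x x), {loop↦1}), loop↦1} | K=[fun]]
… configuration repeats with period 3 (steps 5–7 recur indefinitely) …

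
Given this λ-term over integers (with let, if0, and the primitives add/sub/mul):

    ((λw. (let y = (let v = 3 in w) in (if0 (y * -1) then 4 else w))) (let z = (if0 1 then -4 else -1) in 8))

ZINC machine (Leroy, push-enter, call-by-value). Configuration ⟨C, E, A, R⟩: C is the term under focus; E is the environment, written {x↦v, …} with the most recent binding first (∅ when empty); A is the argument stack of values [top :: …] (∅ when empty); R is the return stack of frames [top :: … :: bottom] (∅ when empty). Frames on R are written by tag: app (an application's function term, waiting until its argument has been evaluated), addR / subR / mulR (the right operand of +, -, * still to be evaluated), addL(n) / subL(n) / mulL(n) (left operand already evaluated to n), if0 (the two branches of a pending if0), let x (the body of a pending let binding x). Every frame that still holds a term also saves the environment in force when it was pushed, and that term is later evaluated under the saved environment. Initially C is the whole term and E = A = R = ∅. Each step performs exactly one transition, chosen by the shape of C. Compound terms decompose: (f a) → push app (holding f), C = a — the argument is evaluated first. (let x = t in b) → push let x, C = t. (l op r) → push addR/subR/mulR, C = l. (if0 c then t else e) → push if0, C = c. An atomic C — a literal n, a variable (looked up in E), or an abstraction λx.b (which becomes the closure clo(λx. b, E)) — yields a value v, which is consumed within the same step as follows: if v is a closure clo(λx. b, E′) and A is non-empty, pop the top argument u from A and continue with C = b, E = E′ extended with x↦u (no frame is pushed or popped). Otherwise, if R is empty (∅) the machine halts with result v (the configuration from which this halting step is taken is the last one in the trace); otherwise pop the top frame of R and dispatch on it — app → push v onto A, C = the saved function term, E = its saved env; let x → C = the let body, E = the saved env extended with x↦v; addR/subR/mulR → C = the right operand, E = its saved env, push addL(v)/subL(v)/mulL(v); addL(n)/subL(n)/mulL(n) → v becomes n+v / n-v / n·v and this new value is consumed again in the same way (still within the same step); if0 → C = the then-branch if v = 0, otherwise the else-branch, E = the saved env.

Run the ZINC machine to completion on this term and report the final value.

Answer: 8

Execution trace:
[0] [C=((λw. (let y = (let v = 3 in w) in (if0 (y * -1) then 4 else w))) (let z = (if0 1 then -4 else -1) in 8)) | E=∅ | A=∅ | R=∅]
[1] [C=(let z = (if0 1 then -4 else -1) in 8) | E=∅ | A=∅ | R=[app]]
[2] [C=(if0 1 then -4 else -1) | E=∅ | A=∅ | R=[let z :: app]]
[3] [C=1 | E=∅ | A=∅ | R=[if0 :: let z :: app]]
[4] [C=-1 | E=∅ | A=∅ | R=[let z :: app]]
[5] [C=8 | E={z↦-1} | A=∅ | R=[app]]
[6] [C=(λw. (let y = (let v = 3 in w) in (if0 (y * -1) then 4 else w))) | E=∅ | A=[8] | R=∅]
[7] [C=(let y = (let v = 3 in w) in (if0 (y * -1) then 4 else w)) | E={w↦8} | A=∅ | R=∅]
[8] [C=(let v = 3 in w) | E={w↦8} | A=∅ | R=[let y]]
[9] [C=3 | E={w↦8} | A=∅ | R=[let v :: let y]]
[10] [C=w | E={v↦3, w↦8} | A=∅ | R=[let y]]
[11] [C=(if0 (y * -1) then 4 else w) | E={y↦8, w↦8} | A=∅ | R=∅]
[12] [C=(y * -1) | E={y↦8, w↦8} | A=∅ | R=[if0]]
[13] [C=y | E={y↦8, w↦8} | A=∅ | R=[mulR :: if0]]
[14] [C=-1 | E={y↦8, w↦8} | A=∅ | R=[mulL(8) :: if0]]
[15] [C=w | E={y↦8, w↦8} | A=∅ | R=∅]
→ final value 8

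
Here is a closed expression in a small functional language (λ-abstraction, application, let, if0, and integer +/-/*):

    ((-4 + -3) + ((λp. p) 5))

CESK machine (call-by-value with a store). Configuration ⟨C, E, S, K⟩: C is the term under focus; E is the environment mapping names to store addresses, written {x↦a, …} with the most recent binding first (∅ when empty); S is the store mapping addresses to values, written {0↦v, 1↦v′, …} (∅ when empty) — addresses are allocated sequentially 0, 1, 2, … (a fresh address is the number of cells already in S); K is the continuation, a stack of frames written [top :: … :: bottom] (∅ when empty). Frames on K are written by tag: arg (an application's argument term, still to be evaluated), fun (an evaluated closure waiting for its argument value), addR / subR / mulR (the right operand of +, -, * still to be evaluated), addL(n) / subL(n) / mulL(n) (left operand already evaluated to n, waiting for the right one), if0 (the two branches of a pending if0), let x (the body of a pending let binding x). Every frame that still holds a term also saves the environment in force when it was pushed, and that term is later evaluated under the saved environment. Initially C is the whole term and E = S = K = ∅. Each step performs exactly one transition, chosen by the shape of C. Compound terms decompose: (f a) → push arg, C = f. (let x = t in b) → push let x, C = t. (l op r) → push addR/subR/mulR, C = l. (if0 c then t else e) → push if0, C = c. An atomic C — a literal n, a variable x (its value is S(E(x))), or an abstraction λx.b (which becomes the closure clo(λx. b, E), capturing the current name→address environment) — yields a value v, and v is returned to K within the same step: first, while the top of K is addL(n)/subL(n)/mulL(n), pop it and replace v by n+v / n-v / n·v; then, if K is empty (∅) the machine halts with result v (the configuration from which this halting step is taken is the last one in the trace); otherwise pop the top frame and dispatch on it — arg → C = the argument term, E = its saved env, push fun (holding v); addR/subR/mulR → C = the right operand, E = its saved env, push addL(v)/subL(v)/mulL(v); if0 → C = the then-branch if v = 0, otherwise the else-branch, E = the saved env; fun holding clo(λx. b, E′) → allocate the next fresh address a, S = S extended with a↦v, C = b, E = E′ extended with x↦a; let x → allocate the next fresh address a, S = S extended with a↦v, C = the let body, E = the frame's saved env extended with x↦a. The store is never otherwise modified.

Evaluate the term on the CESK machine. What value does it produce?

[0] <C=((-4 + -3) + ((λp. p) 5)), E=∅, S=∅, K=∅>
[1] <C=(-4 + -3), E=∅, S=∅, K=[addR]>
[2] <C=-4, E=∅, S=∅, K=[addR :: addR]>
[3] <C=-3, E=∅, S=∅, K=[addL(-4) :: addR]>
[4] <C=((λp. p) 5), E=∅, S=∅, K=[addL(-7)]>
[5] <C=(λp. p), E=∅, S=∅, K=[arg :: addL(-7)]>
[6] <C=5, E=∅, S=∅, K=[fun :: addL(-7)]>
[7] <C=p, E={p↦0}, S={0↦5}, K=[addL(-7)]>
→ final value -2

Answer: -2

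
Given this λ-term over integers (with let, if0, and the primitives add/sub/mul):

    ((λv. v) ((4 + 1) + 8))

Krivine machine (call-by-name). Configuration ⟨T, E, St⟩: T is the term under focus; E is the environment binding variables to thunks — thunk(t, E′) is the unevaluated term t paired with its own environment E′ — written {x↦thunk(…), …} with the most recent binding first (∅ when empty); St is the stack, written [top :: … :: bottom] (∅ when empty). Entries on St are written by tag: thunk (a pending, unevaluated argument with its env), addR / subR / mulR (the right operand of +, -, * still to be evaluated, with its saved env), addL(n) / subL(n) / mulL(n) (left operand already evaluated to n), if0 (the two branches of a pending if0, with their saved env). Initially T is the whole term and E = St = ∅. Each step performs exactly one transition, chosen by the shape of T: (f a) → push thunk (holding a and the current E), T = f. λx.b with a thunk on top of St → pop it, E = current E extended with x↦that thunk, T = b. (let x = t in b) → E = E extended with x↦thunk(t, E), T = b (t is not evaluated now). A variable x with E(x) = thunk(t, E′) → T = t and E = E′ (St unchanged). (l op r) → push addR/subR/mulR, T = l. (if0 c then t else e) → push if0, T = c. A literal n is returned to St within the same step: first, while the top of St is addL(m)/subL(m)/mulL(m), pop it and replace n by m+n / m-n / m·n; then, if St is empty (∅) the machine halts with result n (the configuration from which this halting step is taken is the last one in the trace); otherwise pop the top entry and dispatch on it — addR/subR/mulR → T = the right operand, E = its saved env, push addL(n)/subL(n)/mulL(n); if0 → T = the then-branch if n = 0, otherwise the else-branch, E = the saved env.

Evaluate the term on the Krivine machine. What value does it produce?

[0] ⟨T=((λv. v) ((4 + 1) + 8)); E=∅; St=∅⟩
[1] ⟨T=(λv. v); E=∅; St=[thunk]⟩
[2] ⟨T=v; E={v↦thunk(((4 + 1) + 8), ∅)}; St=∅⟩
[3] ⟨T=((4 + 1) + 8); E=∅; St=∅⟩
[4] ⟨T=(4 + 1); E=∅; St=[addR]⟩
[5] ⟨T=4; E=∅; St=[addR :: addR]⟩
[6] ⟨T=1; E=∅; St=[addL(4) :: addR]⟩
[7] ⟨T=8; E=∅; St=[addL(5)]⟩
→ final value 13

Answer: 13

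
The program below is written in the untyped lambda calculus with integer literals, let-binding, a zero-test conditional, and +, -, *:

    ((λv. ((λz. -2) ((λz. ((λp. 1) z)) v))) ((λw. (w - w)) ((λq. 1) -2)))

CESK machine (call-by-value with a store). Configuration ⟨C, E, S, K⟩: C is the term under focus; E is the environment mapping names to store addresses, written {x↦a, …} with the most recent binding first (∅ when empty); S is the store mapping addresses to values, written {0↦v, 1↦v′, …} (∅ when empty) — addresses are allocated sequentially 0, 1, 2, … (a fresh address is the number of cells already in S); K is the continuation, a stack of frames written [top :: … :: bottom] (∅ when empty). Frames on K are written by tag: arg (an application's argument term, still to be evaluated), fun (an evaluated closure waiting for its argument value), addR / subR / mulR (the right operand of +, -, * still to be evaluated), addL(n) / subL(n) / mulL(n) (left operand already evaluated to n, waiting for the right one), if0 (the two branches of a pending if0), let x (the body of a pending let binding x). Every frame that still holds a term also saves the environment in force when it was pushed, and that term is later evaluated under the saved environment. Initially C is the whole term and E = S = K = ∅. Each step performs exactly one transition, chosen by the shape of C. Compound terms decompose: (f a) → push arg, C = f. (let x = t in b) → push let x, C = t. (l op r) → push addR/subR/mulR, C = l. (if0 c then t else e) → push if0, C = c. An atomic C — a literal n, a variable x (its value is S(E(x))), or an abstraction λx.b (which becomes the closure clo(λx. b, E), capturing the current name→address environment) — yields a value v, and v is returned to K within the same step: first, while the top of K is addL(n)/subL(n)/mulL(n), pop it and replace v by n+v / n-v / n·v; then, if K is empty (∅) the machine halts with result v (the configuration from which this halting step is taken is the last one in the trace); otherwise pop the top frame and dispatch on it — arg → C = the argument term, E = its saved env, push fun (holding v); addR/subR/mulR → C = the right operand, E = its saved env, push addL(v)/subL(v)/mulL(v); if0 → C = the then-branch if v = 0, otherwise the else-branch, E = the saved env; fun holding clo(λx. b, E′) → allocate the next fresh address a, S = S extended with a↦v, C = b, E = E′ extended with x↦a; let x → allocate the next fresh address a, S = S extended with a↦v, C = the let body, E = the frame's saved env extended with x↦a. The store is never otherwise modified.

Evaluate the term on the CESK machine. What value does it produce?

Answer: -2

Machine steps:
t=0: <C=((λv. ((λz. -2) ((λz. ((λp. 1) z)) v))) ((λw. (w - w)) ((λq. 1) -2))), E=∅, S=∅, K=∅>
t=1: <C=(λv. ((λz. -2) ((λz. ((λp. 1) z)) v))), E=∅, S=∅, K=[arg]>
t=2: <C=((λw. (w - w)) ((λq. 1) -2)), E=∅, S=∅, K=[fun]>
t=3: <C=(λw. (w - w)), E=∅, S=∅, K=[arg :: fun]>
t=4: <C=((λq. 1) -2), E=∅, S=∅, K=[fun :: fun]>
t=5: <C=(λq. 1), E=∅, S=∅, K=[arg :: fun :: fun]>
t=6: <C=-2, E=∅, S=∅, K=[fun :: fun :: fun]>
t=7: <C=1, E={q↦0}, S={0↦-2}, K=[fun :: fun]>
t=8: <C=(w - w), E={w↦1}, S={0↦-2, 1↦1}, K=[fun]>
t=9: <C=w, E={w↦1}, S={0↦-2, 1↦1}, K=[subR :: fun]>
t=10: <C=w, E={w↦1}, S={0↦-2, 1↦1}, K=[subL(1) :: fun]>
t=11: <C=((λz. -2) ((λz. ((λp. 1) z)) v)), E={v↦2}, S={0↦-2, 1↦1, 2↦0}, K=∅>
t=12: <C=(λz. -2), E={v↦2}, S={0↦-2, 1↦1, 2↦0}, K=[arg]>
t=13: <C=((λz. ((λp. 1) z)) v), E={v↦2}, S={0↦-2, 1↦1, 2↦0}, K=[fun]>
t=14: <C=(λz. ((λp. 1) z)), E={v↦2}, S={0↦-2, 1↦1, 2↦0}, K=[arg :: fun]>
t=15: <C=v, E={v↦2}, S={0↦-2, 1↦1, 2↦0}, K=[fun :: fun]>
t=16: <C=((λp. 1) z), E={z↦3, v↦2}, S={0↦-2, 1↦1, 2↦0, 3↦0}, K=[fun]>
t=17: <C=(λp. 1), E={z↦3, v↦2}, S={0↦-2, 1↦1, 2↦0, 3↦0}, K=[arg :: fun]>
t=18: <C=z, E={z↦3, v↦2}, S={0↦-2, 1↦1, 2↦0, 3↦0}, K=[fun :: fun]>
t=19: <C=1, E={p↦4, z↦3, v↦2}, S={0↦-2, 1↦1, 2↦0, 3↦0, 4↦0}, K=[fun]>
t=20: <C=-2, E={z↦5, v↦2}, S={0↦-2, 1↦1, 2↦0, 3↦0, 4↦0, 5↦1}, K=∅>
→ final value -2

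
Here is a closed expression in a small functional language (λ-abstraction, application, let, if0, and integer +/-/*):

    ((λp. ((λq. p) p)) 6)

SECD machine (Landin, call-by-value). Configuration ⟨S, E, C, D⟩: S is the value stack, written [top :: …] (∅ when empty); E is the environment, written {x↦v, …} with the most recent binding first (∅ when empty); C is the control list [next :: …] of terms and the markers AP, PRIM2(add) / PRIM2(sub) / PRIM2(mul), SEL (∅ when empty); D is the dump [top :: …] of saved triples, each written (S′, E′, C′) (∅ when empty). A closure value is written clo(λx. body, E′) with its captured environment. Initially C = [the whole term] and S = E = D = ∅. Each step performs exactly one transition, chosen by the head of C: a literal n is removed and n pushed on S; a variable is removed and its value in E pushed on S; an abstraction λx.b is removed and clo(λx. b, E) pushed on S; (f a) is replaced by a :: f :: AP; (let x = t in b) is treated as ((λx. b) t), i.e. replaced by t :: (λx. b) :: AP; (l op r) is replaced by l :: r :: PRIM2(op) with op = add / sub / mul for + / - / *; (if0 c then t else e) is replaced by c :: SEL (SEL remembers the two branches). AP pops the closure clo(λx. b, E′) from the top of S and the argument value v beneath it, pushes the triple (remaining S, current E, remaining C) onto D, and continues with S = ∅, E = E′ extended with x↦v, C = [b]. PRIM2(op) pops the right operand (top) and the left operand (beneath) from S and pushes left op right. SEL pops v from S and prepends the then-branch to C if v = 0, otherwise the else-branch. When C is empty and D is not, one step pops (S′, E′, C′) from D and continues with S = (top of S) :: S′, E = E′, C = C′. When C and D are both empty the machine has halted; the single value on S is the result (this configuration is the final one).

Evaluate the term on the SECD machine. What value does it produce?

Answer: 6

Execution trace:
0. <S=∅, E=∅, C=[((λp. ((λq. p) p)) 6)], D=∅>
1. <S=∅, E=∅, C=[6 :: (λp. ((λq. p) p)) :: AP], D=∅>
2. <S=[6], E=∅, C=[(λp. ((λq. p) p)) :: AP], D=∅>
3. <S=[clo(λp. ((λq. p) p), ∅) :: 6], E=∅, C=[AP], D=∅>
4. <S=∅, E={p↦6}, C=[((λq. p) p)], D=[(∅, ∅, ∅)]>
5. <S=∅, E={p↦6}, C=[p :: (λq. p) :: AP], D=[(∅, ∅, ∅)]>
6. <S=[6], E={p↦6}, C=[(λq. p) :: AP], D=[(∅, ∅, ∅)]>
7. <S=[clo(λq. p, {p↦6}) :: 6], E={p↦6}, C=[AP], D=[(∅, ∅, ∅)]>
8. <S=∅, E={q↦6, p↦6}, C=[p], D=[(∅, {p↦6}, ∅) :: (∅, ∅, ∅)]>
9. <S=[6], E={q↦6, p↦6}, C=∅, D=[(∅, {p↦6}, ∅) :: (∅, ∅, ∅)]>
10. <S=[6], E={p↦6}, C=∅, D=[(∅, ∅, ∅)]>
11. <S=[6], E=∅, C=∅, D=∅>
→ final value 6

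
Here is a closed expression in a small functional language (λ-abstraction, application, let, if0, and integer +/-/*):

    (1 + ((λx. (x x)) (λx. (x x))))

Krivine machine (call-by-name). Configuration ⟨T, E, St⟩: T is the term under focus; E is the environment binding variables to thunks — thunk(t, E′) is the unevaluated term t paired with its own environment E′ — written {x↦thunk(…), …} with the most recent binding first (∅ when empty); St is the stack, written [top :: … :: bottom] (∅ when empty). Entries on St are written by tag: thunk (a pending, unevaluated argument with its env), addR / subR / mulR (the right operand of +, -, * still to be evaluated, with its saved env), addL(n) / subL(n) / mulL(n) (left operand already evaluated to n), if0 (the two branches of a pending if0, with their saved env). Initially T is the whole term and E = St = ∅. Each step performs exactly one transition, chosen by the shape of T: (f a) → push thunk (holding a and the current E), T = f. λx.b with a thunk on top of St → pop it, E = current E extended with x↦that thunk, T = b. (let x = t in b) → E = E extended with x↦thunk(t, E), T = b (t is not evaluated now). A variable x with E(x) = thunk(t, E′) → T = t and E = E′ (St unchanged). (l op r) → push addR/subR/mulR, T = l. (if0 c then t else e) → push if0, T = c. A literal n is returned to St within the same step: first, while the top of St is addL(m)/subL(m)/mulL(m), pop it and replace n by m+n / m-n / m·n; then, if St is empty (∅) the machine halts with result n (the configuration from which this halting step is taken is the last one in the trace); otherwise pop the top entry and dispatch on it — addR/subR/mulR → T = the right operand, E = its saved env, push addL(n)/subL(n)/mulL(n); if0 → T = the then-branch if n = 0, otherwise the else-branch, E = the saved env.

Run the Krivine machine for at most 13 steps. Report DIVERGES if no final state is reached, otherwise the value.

Answer: DIVERGES (no final state within 13 steps)

Derivation:
0. ⟨T=(1 + ((λx. (x x)) (λx. (x x)))); E=∅; St=∅⟩
1. ⟨T=1; E=∅; St=[addR]⟩
2. ⟨T=((λx. (x x)) (λx. (x x))); E=∅; St=[addL(1)]⟩
3. ⟨T=(λx. (x x)); E=∅; St=[thunk :: addL(1)]⟩
4. ⟨T=(x x); E={x↦thunk((λx. (x x)), ∅)}; St=[addL(1)]⟩
5. ⟨T=x; E={x↦thunk((λx. (x x)), ∅)}; St=[thunk :: addL(1)]⟩
6. ⟨T=(λx. (x x)); E=∅; St=[thunk :: addL(1)]⟩
7. ⟨T=(x x); E={x↦thunk(x, {x↦thunk((λx. (x x)), ∅)})}; St=[addL(1)]⟩
8. ⟨T=x; E={x↦thunk(x, {x↦thunk((λx. (x x)), ∅)})}; St=[thunk :: addL(1)]⟩
9. ⟨T=x; E={x↦thunk((λx. (x x)), ∅)}; St=[thunk :: addL(1)]⟩
10. ⟨T=(λx. (x x)); E=∅; St=[thunk :: addL(1)]⟩
11. ⟨T=(x x); E={x↦thunk(x, {x↦thunk(x, {x↦thunk((λx. (x x)), ∅)})})}; St=[addL(1)]⟩
12. ⟨T=x; E={x↦thunk(x, {x↦thunk(x, {x↦thunk((λx. (x x)), ∅)})})}; St=[thunk :: addL(1)]⟩
13. ⟨T=x; E={x↦thunk(x, {x↦thunk((λx. (x x)), ∅)})}; St=[thunk :: addL(1)]⟩
→ 13 transitions taken and the configuration is still not final: no result within 13 steps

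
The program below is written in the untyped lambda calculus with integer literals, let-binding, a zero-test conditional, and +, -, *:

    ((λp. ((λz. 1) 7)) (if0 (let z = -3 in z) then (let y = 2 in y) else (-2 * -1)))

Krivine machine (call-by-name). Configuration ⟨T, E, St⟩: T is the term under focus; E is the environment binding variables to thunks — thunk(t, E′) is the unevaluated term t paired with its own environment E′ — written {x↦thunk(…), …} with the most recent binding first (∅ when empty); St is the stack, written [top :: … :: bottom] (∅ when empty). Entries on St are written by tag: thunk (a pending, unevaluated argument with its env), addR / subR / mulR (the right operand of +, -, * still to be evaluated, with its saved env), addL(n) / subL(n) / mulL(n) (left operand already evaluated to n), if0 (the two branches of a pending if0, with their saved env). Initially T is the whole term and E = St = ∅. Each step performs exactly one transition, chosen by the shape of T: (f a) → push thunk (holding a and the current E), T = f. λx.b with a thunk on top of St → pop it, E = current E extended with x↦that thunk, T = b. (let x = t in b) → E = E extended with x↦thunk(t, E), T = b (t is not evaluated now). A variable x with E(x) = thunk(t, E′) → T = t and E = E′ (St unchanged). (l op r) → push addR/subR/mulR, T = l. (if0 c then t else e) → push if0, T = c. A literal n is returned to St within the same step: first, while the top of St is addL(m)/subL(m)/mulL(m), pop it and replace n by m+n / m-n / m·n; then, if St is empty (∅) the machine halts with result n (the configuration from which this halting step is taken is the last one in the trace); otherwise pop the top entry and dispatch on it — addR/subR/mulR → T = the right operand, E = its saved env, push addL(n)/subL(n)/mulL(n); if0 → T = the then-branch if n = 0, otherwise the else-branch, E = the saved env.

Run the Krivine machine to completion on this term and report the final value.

Answer: 1

Derivation:
0. [T=((λp. ((λz. 1) 7)) (if0 (let z = -3 in z) then (let y = 2 in y) else (-2 * -1))) | E=∅ | St=∅]
1. [T=(λp. ((λz. 1) 7)) | E=∅ | St=[thunk]]
2. [T=((λz. 1) 7) | E={p↦thunk((if0 (let z = -3 in z) then (let y = 2 in y) else (-2 * -1)), ∅)} | St=∅]
3. [T=(λz. 1) | E={p↦thunk((if0 (let z = -3 in z) then (let y = 2 in y) else (-2 * -1)), ∅)} | St=[thunk]]
4. [T=1 | E={z↦thunk(7, {p↦thunk((if0 (let z = -3 in z) then (let y = 2 in y) else (-2 * -1)), ∅)}), p↦thunk((if0 (let z = -3 in z) then (let y = 2 in y) else (-2 * -1)), ∅)} | St=∅]
→ final value 1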